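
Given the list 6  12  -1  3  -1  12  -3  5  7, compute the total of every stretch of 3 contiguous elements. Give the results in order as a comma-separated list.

17, 14, 1, 14, 8, 14, 9

6 12 -1 → sum 17
12 -1 3 → sum 14
-1 3 -1 → sum 1
3 -1 12 → sum 14
-1 12 -3 → sum 8
12 -3 5 → sum 14
-3 5 7 → sum 9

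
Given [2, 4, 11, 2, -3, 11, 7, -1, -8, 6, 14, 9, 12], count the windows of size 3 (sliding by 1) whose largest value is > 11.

3

(2, 4, 11) → max 11
(4, 11, 2) → max 11
(11, 2, -3) → max 11
(2, -3, 11) → max 11
(-3, 11, 7) → max 11
(11, 7, -1) → max 11
(7, -1, -8) → max 7
(-1, -8, 6) → max 6
(-8, 6, 14) → max 14  > 11 ✓
(6, 14, 9) → max 14  > 11 ✓
(14, 9, 12) → max 14  > 11 ✓
3 windows satisfy the condition.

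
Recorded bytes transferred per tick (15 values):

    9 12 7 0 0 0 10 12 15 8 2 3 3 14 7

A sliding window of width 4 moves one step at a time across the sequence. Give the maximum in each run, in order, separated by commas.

[9, 12, 7, 0] → max 12
[12, 7, 0, 0] → max 12
[7, 0, 0, 0] → max 7
[0, 0, 0, 10] → max 10
[0, 0, 10, 12] → max 12
[0, 10, 12, 15] → max 15
[10, 12, 15, 8] → max 15
[12, 15, 8, 2] → max 15
[15, 8, 2, 3] → max 15
[8, 2, 3, 3] → max 8
[2, 3, 3, 14] → max 14
[3, 3, 14, 7] → max 14

12, 12, 7, 10, 12, 15, 15, 15, 15, 8, 14, 14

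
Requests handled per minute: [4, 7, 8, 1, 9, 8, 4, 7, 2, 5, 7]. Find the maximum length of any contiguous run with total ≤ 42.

→ 4: sum 4, len 1
→ 7: sum 11, len 2
→ 8: sum 19, len 3
→ 1: sum 20, len 4
→ 9: sum 29, len 5
→ 8: sum 37, len 6
→ 4: sum 41, len 7
→ 7 (dropped 4, 7): sum 37, len 6
→ 2: sum 39, len 7
→ 5 (dropped 8): sum 36, len 7
→ 7 (dropped 1): sum 42, len 7
Longest length seen: 7.

7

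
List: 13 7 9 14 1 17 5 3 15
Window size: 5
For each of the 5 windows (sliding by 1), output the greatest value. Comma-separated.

14, 17, 17, 17, 17

Sliding a size-5 window across the 9 values:
[13, 7, 9, 14, 1] → max 14
[7, 9, 14, 1, 17] → max 17
[9, 14, 1, 17, 5] → max 17
[14, 1, 17, 5, 3] → max 17
[1, 17, 5, 3, 15] → max 17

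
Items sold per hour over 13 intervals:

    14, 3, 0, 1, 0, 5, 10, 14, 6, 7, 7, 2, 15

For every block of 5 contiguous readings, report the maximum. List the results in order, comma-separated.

14, 5, 10, 14, 14, 14, 14, 14, 15

[14, 3, 0, 1, 0] → max 14
[3, 0, 1, 0, 5] → max 5
[0, 1, 0, 5, 10] → max 10
[1, 0, 5, 10, 14] → max 14
[0, 5, 10, 14, 6] → max 14
[5, 10, 14, 6, 7] → max 14
[10, 14, 6, 7, 7] → max 14
[14, 6, 7, 7, 2] → max 14
[6, 7, 7, 2, 15] → max 15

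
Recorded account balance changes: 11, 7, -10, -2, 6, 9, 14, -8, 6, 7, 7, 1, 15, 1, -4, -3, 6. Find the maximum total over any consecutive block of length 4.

Each size-4 window and its sum:
11 7 -10 -2 → sum 6
7 -10 -2 6 → sum 1
-10 -2 6 9 → sum 3
-2 6 9 14 → sum 27
6 9 14 -8 → sum 21
9 14 -8 6 → sum 21
14 -8 6 7 → sum 19
-8 6 7 7 → sum 12
6 7 7 1 → sum 21
7 7 1 15 → sum 30
7 1 15 1 → sum 24
1 15 1 -4 → sum 13
15 1 -4 -3 → sum 9
1 -4 -3 6 → sum 0
Maximum of these is 30.

30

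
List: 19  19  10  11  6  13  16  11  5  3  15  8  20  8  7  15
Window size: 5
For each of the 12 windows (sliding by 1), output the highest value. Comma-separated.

19, 19, 16, 16, 16, 16, 16, 15, 20, 20, 20, 20

19 19 10 11 6 → max 19
19 10 11 6 13 → max 19
10 11 6 13 16 → max 16
11 6 13 16 11 → max 16
6 13 16 11 5 → max 16
13 16 11 5 3 → max 16
16 11 5 3 15 → max 16
11 5 3 15 8 → max 15
5 3 15 8 20 → max 20
3 15 8 20 8 → max 20
15 8 20 8 7 → max 20
8 20 8 7 15 → max 20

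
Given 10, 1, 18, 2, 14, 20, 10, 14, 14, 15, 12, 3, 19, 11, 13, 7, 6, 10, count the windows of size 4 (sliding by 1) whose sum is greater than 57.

2

[10, 1, 18, 2] → sum 31
[1, 18, 2, 14] → sum 35
[18, 2, 14, 20] → sum 54
[2, 14, 20, 10] → sum 46
[14, 20, 10, 14] → sum 58  > 57 ✓
[20, 10, 14, 14] → sum 58  > 57 ✓
[10, 14, 14, 15] → sum 53
[14, 14, 15, 12] → sum 55
[14, 15, 12, 3] → sum 44
[15, 12, 3, 19] → sum 49
[12, 3, 19, 11] → sum 45
[3, 19, 11, 13] → sum 46
[19, 11, 13, 7] → sum 50
[11, 13, 7, 6] → sum 37
[13, 7, 6, 10] → sum 36
2 windows satisfy the condition.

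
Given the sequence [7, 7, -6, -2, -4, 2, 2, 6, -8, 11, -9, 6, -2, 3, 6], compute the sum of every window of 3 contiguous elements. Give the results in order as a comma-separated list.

8, -1, -12, -4, 0, 10, 0, 9, -6, 8, -5, 7, 7

[7, 7, -6] → sum 8
[7, -6, -2] → sum -1
[-6, -2, -4] → sum -12
[-2, -4, 2] → sum -4
[-4, 2, 2] → sum 0
[2, 2, 6] → sum 10
[2, 6, -8] → sum 0
[6, -8, 11] → sum 9
[-8, 11, -9] → sum -6
[11, -9, 6] → sum 8
[-9, 6, -2] → sum -5
[6, -2, 3] → sum 7
[-2, 3, 6] → sum 7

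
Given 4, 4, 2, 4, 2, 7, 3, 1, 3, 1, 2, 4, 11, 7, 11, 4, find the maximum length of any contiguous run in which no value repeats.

add 4: [4] len 1
add 4 (repeat 4, move left end past it): [4] len 1
add 2: [4, 2] len 2
add 4 (repeat 4, move left end past it): [2, 4] len 2
add 2 (repeat 2, move left end past it): [4, 2] len 2
add 7: [4, 2, 7] len 3
add 3: [4, 2, 7, 3] len 4
add 1: [4, 2, 7, 3, 1] len 5
add 3 (repeat 3, move left end past it): [1, 3] len 2
add 1 (repeat 1, move left end past it): [3, 1] len 2
add 2: [3, 1, 2] len 3
add 4: [3, 1, 2, 4] len 4
add 11: [3, 1, 2, 4, 11] len 5
add 7: [3, 1, 2, 4, 11, 7] len 6
add 11 (repeat 11, move left end past it): [7, 11] len 2
add 4: [7, 11, 4] len 3
Longest all-distinct length: 6.

6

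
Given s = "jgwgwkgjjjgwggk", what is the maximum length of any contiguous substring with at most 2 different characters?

Extend right; when distinct count exceeds 2, shrink from the left:
add j: window [j] (1 distinct), len 1
add g: window [j, g] (2 distinct), len 2
add w: window [g, w] (2 distinct), len 2
add g: window [g, w, g] (2 distinct), len 3
add w: window [g, w, g, w] (2 distinct), len 4
add k: window [w, k] (2 distinct), len 2
add g: window [k, g] (2 distinct), len 2
add j: window [g, j] (2 distinct), len 2
add j: window [g, j, j] (2 distinct), len 3
add j: window [g, j, j, j] (2 distinct), len 4
add g: window [g, j, j, j, g] (2 distinct), len 5
add w: window [g, w] (2 distinct), len 2
add g: window [g, w, g] (2 distinct), len 3
add g: window [g, w, g, g] (2 distinct), len 4
add k: window [g, g, k] (2 distinct), len 3
Longest length with ≤2 distinct: 5.

5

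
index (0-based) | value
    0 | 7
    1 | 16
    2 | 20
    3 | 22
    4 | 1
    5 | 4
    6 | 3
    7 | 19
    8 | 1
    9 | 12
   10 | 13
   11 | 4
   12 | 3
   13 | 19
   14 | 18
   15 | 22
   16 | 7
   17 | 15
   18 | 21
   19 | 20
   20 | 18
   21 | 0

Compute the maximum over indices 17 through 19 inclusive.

21

Elements at indices 17..19: 15, 21, 20
max(15, 21, 20) = 21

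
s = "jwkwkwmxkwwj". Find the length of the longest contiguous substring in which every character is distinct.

4

[j] len 1
[j, w] len 2
[j, w, k] len 3
[k, w] len 2
[w, k] len 2
[k, w] len 2
[k, w, m] len 3
[k, w, m, x] len 4
[w, m, x, k] len 4
[m, x, k, w] len 4
[w] len 1
[w, j] len 2
Longest all-distinct length: 4.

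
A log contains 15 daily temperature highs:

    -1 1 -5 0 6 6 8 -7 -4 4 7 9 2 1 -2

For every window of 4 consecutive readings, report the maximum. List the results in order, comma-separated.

1, 6, 6, 8, 8, 8, 8, 7, 9, 9, 9, 9

-1 1 -5 0 → max 1
1 -5 0 6 → max 6
-5 0 6 6 → max 6
0 6 6 8 → max 8
6 6 8 -7 → max 8
6 8 -7 -4 → max 8
8 -7 -4 4 → max 8
-7 -4 4 7 → max 7
-4 4 7 9 → max 9
4 7 9 2 → max 9
7 9 2 1 → max 9
9 2 1 -2 → max 9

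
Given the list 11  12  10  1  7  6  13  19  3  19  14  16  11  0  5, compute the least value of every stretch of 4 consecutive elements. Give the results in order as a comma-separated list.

1, 1, 1, 1, 6, 3, 3, 3, 3, 11, 0, 0

[11, 12, 10, 1] → min 1
[12, 10, 1, 7] → min 1
[10, 1, 7, 6] → min 1
[1, 7, 6, 13] → min 1
[7, 6, 13, 19] → min 6
[6, 13, 19, 3] → min 3
[13, 19, 3, 19] → min 3
[19, 3, 19, 14] → min 3
[3, 19, 14, 16] → min 3
[19, 14, 16, 11] → min 11
[14, 16, 11, 0] → min 0
[16, 11, 0, 5] → min 0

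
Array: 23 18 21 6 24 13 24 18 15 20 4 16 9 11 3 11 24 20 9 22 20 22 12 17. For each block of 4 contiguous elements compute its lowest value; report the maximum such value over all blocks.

15

[23, 18, 21, 6] → min 6
[18, 21, 6, 24] → min 6
[21, 6, 24, 13] → min 6
[6, 24, 13, 24] → min 6
[24, 13, 24, 18] → min 13
[13, 24, 18, 15] → min 13
[24, 18, 15, 20] → min 15
[18, 15, 20, 4] → min 4
[15, 20, 4, 16] → min 4
[20, 4, 16, 9] → min 4
[4, 16, 9, 11] → min 4
[16, 9, 11, 3] → min 3
[9, 11, 3, 11] → min 3
[11, 3, 11, 24] → min 3
[3, 11, 24, 20] → min 3
[11, 24, 20, 9] → min 9
[24, 20, 9, 22] → min 9
[20, 9, 22, 20] → min 9
[9, 22, 20, 22] → min 9
[22, 20, 22, 12] → min 12
[20, 22, 12, 17] → min 12
Maximum of these is 15.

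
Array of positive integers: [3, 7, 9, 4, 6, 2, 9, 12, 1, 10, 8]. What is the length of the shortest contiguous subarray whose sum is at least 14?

Extend right; whenever the sum reaches 14, record the length and shrink from the left:
add 3: running sum 3 < 14
add 7: running sum 10 < 14
end 2: [7, 9] sum 16, len 2
end 3: [7, 9, 4] sum 20, len 3
end 4: [9, 4, 6] sum 19, len 3
end 5: [9, 4, 6, 2] sum 21, len 4
end 6: [6, 2, 9] sum 17, len 3
end 7: [9, 12] sum 21, len 2
end 8: [9, 12, 1] sum 22, len 3
end 9: [12, 1, 10] sum 23, len 3
end 10: [10, 8] sum 18, len 2
Shortest qualifying length: 2.

2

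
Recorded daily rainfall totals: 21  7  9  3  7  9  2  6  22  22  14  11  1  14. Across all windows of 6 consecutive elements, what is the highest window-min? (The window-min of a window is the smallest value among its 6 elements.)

3

(21, 7, 9, 3, 7, 9) → min 3
(7, 9, 3, 7, 9, 2) → min 2
(9, 3, 7, 9, 2, 6) → min 2
(3, 7, 9, 2, 6, 22) → min 2
(7, 9, 2, 6, 22, 22) → min 2
(9, 2, 6, 22, 22, 14) → min 2
(2, 6, 22, 22, 14, 11) → min 2
(6, 22, 22, 14, 11, 1) → min 1
(22, 22, 14, 11, 1, 14) → min 1
Highest of these is 3.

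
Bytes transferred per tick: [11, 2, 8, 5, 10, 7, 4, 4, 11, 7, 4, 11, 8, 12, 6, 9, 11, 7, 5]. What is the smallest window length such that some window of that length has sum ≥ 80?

add 11: running sum 11 < 80
add 2: running sum 13 < 80
add 8: running sum 21 < 80
add 5: running sum 26 < 80
add 10: running sum 36 < 80
add 7: running sum 43 < 80
add 4: running sum 47 < 80
add 4: running sum 51 < 80
add 11: running sum 62 < 80
add 7: running sum 69 < 80
add 4: running sum 73 < 80
end 11: [11, 2, 8, 5, 10, 7, 4, 4, 11, 7, 4, 11] sum 84, len 12
end 12: [2, 8, 5, 10, 7, 4, 4, 11, 7, 4, 11, 8] sum 81, len 12
end 13: [5, 10, 7, 4, 4, 11, 7, 4, 11, 8, 12] sum 83, len 11
end 14: [10, 7, 4, 4, 11, 7, 4, 11, 8, 12, 6] sum 84, len 11
end 15: [7, 4, 4, 11, 7, 4, 11, 8, 12, 6, 9] sum 83, len 11
end 16: [4, 11, 7, 4, 11, 8, 12, 6, 9, 11] sum 83, len 10
end 17: [11, 7, 4, 11, 8, 12, 6, 9, 11, 7] sum 86, len 10
end 18: [7, 4, 11, 8, 12, 6, 9, 11, 7, 5] sum 80, len 10
Shortest qualifying length: 10.

10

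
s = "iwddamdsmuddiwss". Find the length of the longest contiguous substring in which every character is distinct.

4

[i] len 1
[i, w] len 2
[i, w, d] len 3
[d] len 1
[d, a] len 2
[d, a, m] len 3
[a, m, d] len 3
[a, m, d, s] len 4
[d, s, m] len 3
[d, s, m, u] len 4
[s, m, u, d] len 4
[d] len 1
[d, i] len 2
[d, i, w] len 3
[d, i, w, s] len 4
[s] len 1
Longest all-distinct length: 4.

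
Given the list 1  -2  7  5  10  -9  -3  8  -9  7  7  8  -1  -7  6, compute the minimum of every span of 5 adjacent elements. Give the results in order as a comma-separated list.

-2, -9, -9, -9, -9, -9, -9, -9, -9, -7, -7

1 -2 7 5 10 → min -2
-2 7 5 10 -9 → min -9
7 5 10 -9 -3 → min -9
5 10 -9 -3 8 → min -9
10 -9 -3 8 -9 → min -9
-9 -3 8 -9 7 → min -9
-3 8 -9 7 7 → min -9
8 -9 7 7 8 → min -9
-9 7 7 8 -1 → min -9
7 7 8 -1 -7 → min -7
7 8 -1 -7 6 → min -7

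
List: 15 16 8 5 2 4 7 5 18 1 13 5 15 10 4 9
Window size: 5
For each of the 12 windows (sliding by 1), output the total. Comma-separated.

Sliding a size-5 window across the 16 values:
15 16 8 5 2 → sum 46
16 8 5 2 4 → sum 35
8 5 2 4 7 → sum 26
5 2 4 7 5 → sum 23
2 4 7 5 18 → sum 36
4 7 5 18 1 → sum 35
7 5 18 1 13 → sum 44
5 18 1 13 5 → sum 42
18 1 13 5 15 → sum 52
1 13 5 15 10 → sum 44
13 5 15 10 4 → sum 47
5 15 10 4 9 → sum 43

46, 35, 26, 23, 36, 35, 44, 42, 52, 44, 47, 43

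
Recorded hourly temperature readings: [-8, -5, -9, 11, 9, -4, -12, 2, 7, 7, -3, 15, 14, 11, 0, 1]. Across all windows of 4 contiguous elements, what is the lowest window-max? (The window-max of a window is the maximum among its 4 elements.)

7

-8 -5 -9 11 → max 11
-5 -9 11 9 → max 11
-9 11 9 -4 → max 11
11 9 -4 -12 → max 11
9 -4 -12 2 → max 9
-4 -12 2 7 → max 7
-12 2 7 7 → max 7
2 7 7 -3 → max 7
7 7 -3 15 → max 15
7 -3 15 14 → max 15
-3 15 14 11 → max 15
15 14 11 0 → max 15
14 11 0 1 → max 14
Lowest of these is 7.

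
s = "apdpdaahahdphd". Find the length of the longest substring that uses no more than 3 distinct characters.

7

add a: window [a] (1 distinct), len 1
add p: window [a, p] (2 distinct), len 2
add d: window [a, p, d] (3 distinct), len 3
add p: window [a, p, d, p] (3 distinct), len 4
add d: window [a, p, d, p, d] (3 distinct), len 5
add a: window [a, p, d, p, d, a] (3 distinct), len 6
add a: window [a, p, d, p, d, a, a] (3 distinct), len 7
add h: window [d, a, a, h] (3 distinct), len 4
add a: window [d, a, a, h, a] (3 distinct), len 5
add h: window [d, a, a, h, a, h] (3 distinct), len 6
add d: window [d, a, a, h, a, h, d] (3 distinct), len 7
add p: window [h, d, p] (3 distinct), len 3
add h: window [h, d, p, h] (3 distinct), len 4
add d: window [h, d, p, h, d] (3 distinct), len 5
Longest length with ≤3 distinct: 7.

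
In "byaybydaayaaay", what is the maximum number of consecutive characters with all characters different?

4

[b] len 1
[b, y] len 2
[b, y, a] len 3
[a, y] len 2
[a, y, b] len 3
[b, y] len 2
[b, y, d] len 3
[b, y, d, a] len 4
[a] len 1
[a, y] len 2
[y, a] len 2
[a] len 1
[a] len 1
[a, y] len 2
Longest all-distinct length: 4.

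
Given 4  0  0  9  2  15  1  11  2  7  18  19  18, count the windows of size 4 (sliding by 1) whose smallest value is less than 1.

3

[4, 0, 0, 9] → min 0  < 1 ✓
[0, 0, 9, 2] → min 0  < 1 ✓
[0, 9, 2, 15] → min 0  < 1 ✓
[9, 2, 15, 1] → min 1
[2, 15, 1, 11] → min 1
[15, 1, 11, 2] → min 1
[1, 11, 2, 7] → min 1
[11, 2, 7, 18] → min 2
[2, 7, 18, 19] → min 2
[7, 18, 19, 18] → min 7
3 windows satisfy the condition.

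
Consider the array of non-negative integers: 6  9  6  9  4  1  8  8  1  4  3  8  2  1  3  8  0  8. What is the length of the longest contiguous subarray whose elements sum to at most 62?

14

Extend to the right; shrink from the left whenever the sum exceeds 62:
add 6: [6] sum 6, len 1
add 9: [6, 9] sum 15, len 2
add 6: [6, 9, 6] sum 21, len 3
add 9: [6, 9, 6, 9] sum 30, len 4
add 4: [6, 9, 6, 9, 4] sum 34, len 5
add 1: [6, 9, 6, 9, 4, 1] sum 35, len 6
add 8: [6, 9, 6, 9, 4, 1, 8] sum 43, len 7
add 8: [6, 9, 6, 9, 4, 1, 8, 8] sum 51, len 8
add 1: [6, 9, 6, 9, 4, 1, 8, 8, 1] sum 52, len 9
add 4: [6, 9, 6, 9, 4, 1, 8, 8, 1, 4] sum 56, len 10
add 3: [6, 9, 6, 9, 4, 1, 8, 8, 1, 4, 3] sum 59, len 11
add 8: [9, 6, 9, 4, 1, 8, 8, 1, 4, 3, 8] sum 61, len 11
add 2: [6, 9, 4, 1, 8, 8, 1, 4, 3, 8, 2] sum 54, len 11
add 1: [6, 9, 4, 1, 8, 8, 1, 4, 3, 8, 2, 1] sum 55, len 12
add 3: [6, 9, 4, 1, 8, 8, 1, 4, 3, 8, 2, 1, 3] sum 58, len 13
add 8: [9, 4, 1, 8, 8, 1, 4, 3, 8, 2, 1, 3, 8] sum 60, len 13
add 0: [9, 4, 1, 8, 8, 1, 4, 3, 8, 2, 1, 3, 8, 0] sum 60, len 14
add 8: [4, 1, 8, 8, 1, 4, 3, 8, 2, 1, 3, 8, 0, 8] sum 59, len 14
Longest length seen: 14.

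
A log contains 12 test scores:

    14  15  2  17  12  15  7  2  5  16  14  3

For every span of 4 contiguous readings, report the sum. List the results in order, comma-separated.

48, 46, 46, 51, 36, 29, 30, 37, 38

[14, 15, 2, 17] → sum 48
[15, 2, 17, 12] → sum 46
[2, 17, 12, 15] → sum 46
[17, 12, 15, 7] → sum 51
[12, 15, 7, 2] → sum 36
[15, 7, 2, 5] → sum 29
[7, 2, 5, 16] → sum 30
[2, 5, 16, 14] → sum 37
[5, 16, 14, 3] → sum 38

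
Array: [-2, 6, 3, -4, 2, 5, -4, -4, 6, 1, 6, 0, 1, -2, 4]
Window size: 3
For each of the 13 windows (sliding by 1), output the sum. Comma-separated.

7, 5, 1, 3, 3, -3, -2, 3, 13, 7, 7, -1, 3

Sliding a size-3 window across the 15 values:
-2 6 3 → sum 7
6 3 -4 → sum 5
3 -4 2 → sum 1
-4 2 5 → sum 3
2 5 -4 → sum 3
5 -4 -4 → sum -3
-4 -4 6 → sum -2
-4 6 1 → sum 3
6 1 6 → sum 13
1 6 0 → sum 7
6 0 1 → sum 7
0 1 -2 → sum -1
1 -2 4 → sum 3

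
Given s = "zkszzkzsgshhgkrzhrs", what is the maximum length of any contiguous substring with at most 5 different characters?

14

add z: window [z] (1 distinct), len 1
add k: window [z, k] (2 distinct), len 2
add s: window [z, k, s] (3 distinct), len 3
add z: window [z, k, s, z] (3 distinct), len 4
add z: window [z, k, s, z, z] (3 distinct), len 5
add k: window [z, k, s, z, z, k] (3 distinct), len 6
add z: window [z, k, s, z, z, k, z] (3 distinct), len 7
add s: window [z, k, s, z, z, k, z, s] (3 distinct), len 8
add g: window [z, k, s, z, z, k, z, s, g] (4 distinct), len 9
add s: window [z, k, s, z, z, k, z, s, g, s] (4 distinct), len 10
add h: window [z, k, s, z, z, k, z, s, g, s, h] (5 distinct), len 11
add h: window [z, k, s, z, z, k, z, s, g, s, h, h] (5 distinct), len 12
add g: window [z, k, s, z, z, k, z, s, g, s, h, h, g] (5 distinct), len 13
add k: window [z, k, s, z, z, k, z, s, g, s, h, h, g, k] (5 distinct), len 14
add r: window [s, g, s, h, h, g, k, r] (5 distinct), len 8
add z: window [h, h, g, k, r, z] (5 distinct), len 6
add h: window [h, h, g, k, r, z, h] (5 distinct), len 7
add r: window [h, h, g, k, r, z, h, r] (5 distinct), len 8
add s: window [k, r, z, h, r, s] (5 distinct), len 6
Longest length with ≤5 distinct: 14.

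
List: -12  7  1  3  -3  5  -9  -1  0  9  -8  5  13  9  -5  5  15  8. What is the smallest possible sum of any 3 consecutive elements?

-10

[-12, 7, 1] → sum -4
[7, 1, 3] → sum 11
[1, 3, -3] → sum 1
[3, -3, 5] → sum 5
[-3, 5, -9] → sum -7
[5, -9, -1] → sum -5
[-9, -1, 0] → sum -10
[-1, 0, 9] → sum 8
[0, 9, -8] → sum 1
[9, -8, 5] → sum 6
[-8, 5, 13] → sum 10
[5, 13, 9] → sum 27
[13, 9, -5] → sum 17
[9, -5, 5] → sum 9
[-5, 5, 15] → sum 15
[5, 15, 8] → sum 28
Smallest of these is -10.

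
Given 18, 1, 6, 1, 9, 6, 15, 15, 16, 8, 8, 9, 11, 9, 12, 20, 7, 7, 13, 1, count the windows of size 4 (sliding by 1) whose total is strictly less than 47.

18 1 6 1 → sum 26  < 47 ✓
1 6 1 9 → sum 17  < 47 ✓
6 1 9 6 → sum 22  < 47 ✓
1 9 6 15 → sum 31  < 47 ✓
9 6 15 15 → sum 45  < 47 ✓
6 15 15 16 → sum 52
15 15 16 8 → sum 54
15 16 8 8 → sum 47
16 8 8 9 → sum 41  < 47 ✓
8 8 9 11 → sum 36  < 47 ✓
8 9 11 9 → sum 37  < 47 ✓
9 11 9 12 → sum 41  < 47 ✓
11 9 12 20 → sum 52
9 12 20 7 → sum 48
12 20 7 7 → sum 46  < 47 ✓
20 7 7 13 → sum 47
7 7 13 1 → sum 28  < 47 ✓
11 windows satisfy the condition.

11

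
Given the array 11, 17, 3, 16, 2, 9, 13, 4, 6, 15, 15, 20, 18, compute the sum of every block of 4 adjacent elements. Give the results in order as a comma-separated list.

47, 38, 30, 40, 28, 32, 38, 40, 56, 68

11 17 3 16 → sum 47
17 3 16 2 → sum 38
3 16 2 9 → sum 30
16 2 9 13 → sum 40
2 9 13 4 → sum 28
9 13 4 6 → sum 32
13 4 6 15 → sum 38
4 6 15 15 → sum 40
6 15 15 20 → sum 56
15 15 20 18 → sum 68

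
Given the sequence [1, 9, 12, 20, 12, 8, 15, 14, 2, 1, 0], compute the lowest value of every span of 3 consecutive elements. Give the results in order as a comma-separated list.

1, 9, 12, 8, 8, 8, 2, 1, 0

[1, 9, 12] → min 1
[9, 12, 20] → min 9
[12, 20, 12] → min 12
[20, 12, 8] → min 8
[12, 8, 15] → min 8
[8, 15, 14] → min 8
[15, 14, 2] → min 2
[14, 2, 1] → min 1
[2, 1, 0] → min 0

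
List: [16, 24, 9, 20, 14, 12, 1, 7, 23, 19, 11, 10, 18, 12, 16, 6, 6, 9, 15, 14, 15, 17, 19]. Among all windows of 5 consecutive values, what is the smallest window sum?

49

(16, 24, 9, 20, 14) → sum 83
(24, 9, 20, 14, 12) → sum 79
(9, 20, 14, 12, 1) → sum 56
(20, 14, 12, 1, 7) → sum 54
(14, 12, 1, 7, 23) → sum 57
(12, 1, 7, 23, 19) → sum 62
(1, 7, 23, 19, 11) → sum 61
(7, 23, 19, 11, 10) → sum 70
(23, 19, 11, 10, 18) → sum 81
(19, 11, 10, 18, 12) → sum 70
(11, 10, 18, 12, 16) → sum 67
(10, 18, 12, 16, 6) → sum 62
(18, 12, 16, 6, 6) → sum 58
(12, 16, 6, 6, 9) → sum 49
(16, 6, 6, 9, 15) → sum 52
(6, 6, 9, 15, 14) → sum 50
(6, 9, 15, 14, 15) → sum 59
(9, 15, 14, 15, 17) → sum 70
(15, 14, 15, 17, 19) → sum 80
Smallest of these is 49.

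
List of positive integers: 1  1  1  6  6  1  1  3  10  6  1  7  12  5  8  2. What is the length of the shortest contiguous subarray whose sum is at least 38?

6

add 1: running sum 1 < 38
add 1: running sum 2 < 38
add 1: running sum 3 < 38
add 6: running sum 9 < 38
add 6: running sum 15 < 38
add 1: running sum 16 < 38
add 1: running sum 17 < 38
add 3: running sum 20 < 38
add 10: running sum 30 < 38
add 6: running sum 36 < 38
add 1: running sum 37 < 38
end 11: [6, 6, 1, 1, 3, 10, 6, 1, 7] sum 41, len 9
end 12: [3, 10, 6, 1, 7, 12] sum 39, len 6
end 13: [10, 6, 1, 7, 12, 5] sum 41, len 6
end 14: [6, 1, 7, 12, 5, 8] sum 39, len 6
end 15: [6, 1, 7, 12, 5, 8, 2] sum 41, len 7
Shortest qualifying length: 6.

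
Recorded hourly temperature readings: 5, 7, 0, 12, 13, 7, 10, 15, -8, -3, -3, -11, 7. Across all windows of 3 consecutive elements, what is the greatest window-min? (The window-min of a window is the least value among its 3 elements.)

7

5 7 0 → min 0
7 0 12 → min 0
0 12 13 → min 0
12 13 7 → min 7
13 7 10 → min 7
7 10 15 → min 7
10 15 -8 → min -8
15 -8 -3 → min -8
-8 -3 -3 → min -8
-3 -3 -11 → min -11
-3 -11 7 → min -11
Greatest of these is 7.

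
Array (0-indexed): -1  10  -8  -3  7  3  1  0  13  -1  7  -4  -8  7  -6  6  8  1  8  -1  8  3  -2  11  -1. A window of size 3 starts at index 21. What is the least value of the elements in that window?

-2

Elements at indices 21..23: 3, -2, 11
min(3, -2, 11) = -2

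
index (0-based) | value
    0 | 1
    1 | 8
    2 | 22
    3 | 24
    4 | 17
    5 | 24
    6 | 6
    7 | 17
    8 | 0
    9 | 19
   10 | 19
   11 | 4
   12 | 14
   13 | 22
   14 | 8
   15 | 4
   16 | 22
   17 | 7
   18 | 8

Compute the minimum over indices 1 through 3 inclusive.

8

Elements at indices 1..3: 8, 22, 24
min(8, 22, 24) = 8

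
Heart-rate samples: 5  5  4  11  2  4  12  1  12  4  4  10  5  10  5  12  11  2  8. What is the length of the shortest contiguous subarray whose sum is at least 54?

7

add 5: running sum 5 < 54
add 5: running sum 10 < 54
add 4: running sum 14 < 54
add 11: running sum 25 < 54
add 2: running sum 27 < 54
add 4: running sum 31 < 54
add 12: running sum 43 < 54
add 1: running sum 44 < 54
add 12: shortest ending here [5, 5, 4, 11, 2, 4, 12, 1, 12] sum 56, len 9
add 4: shortest ending here [5, 4, 11, 2, 4, 12, 1, 12, 4] sum 55, len 9
add 4: shortest ending here [4, 11, 2, 4, 12, 1, 12, 4, 4] sum 54, len 9
add 10: shortest ending here [11, 2, 4, 12, 1, 12, 4, 4, 10] sum 60, len 9
add 5: shortest ending here [2, 4, 12, 1, 12, 4, 4, 10, 5] sum 54, len 9
add 10: shortest ending here [12, 1, 12, 4, 4, 10, 5, 10] sum 58, len 8
add 5: shortest ending here [12, 1, 12, 4, 4, 10, 5, 10, 5] sum 63, len 9
add 12: shortest ending here [12, 4, 4, 10, 5, 10, 5, 12] sum 62, len 8
add 11: shortest ending here [4, 10, 5, 10, 5, 12, 11] sum 57, len 7
add 2: shortest ending here [10, 5, 10, 5, 12, 11, 2] sum 55, len 7
add 8: shortest ending here [10, 5, 10, 5, 12, 11, 2, 8] sum 63, len 8
Shortest qualifying length: 7.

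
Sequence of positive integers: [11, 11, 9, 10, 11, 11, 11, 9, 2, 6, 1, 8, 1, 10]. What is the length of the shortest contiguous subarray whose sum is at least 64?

7

add 11: running sum 11 < 64
add 11: running sum 22 < 64
add 9: running sum 31 < 64
add 10: running sum 41 < 64
add 11: running sum 52 < 64
add 11: running sum 63 < 64
add 11: shortest ending here [11, 11, 9, 10, 11, 11, 11] sum 74, len 7
add 9: shortest ending here [11, 9, 10, 11, 11, 11, 9] sum 72, len 7
add 2: shortest ending here [11, 9, 10, 11, 11, 11, 9, 2] sum 74, len 8
add 6: shortest ending here [9, 10, 11, 11, 11, 9, 2, 6] sum 69, len 8
add 1: shortest ending here [9, 10, 11, 11, 11, 9, 2, 6, 1] sum 70, len 9
add 8: shortest ending here [10, 11, 11, 11, 9, 2, 6, 1, 8] sum 69, len 9
add 1: shortest ending here [10, 11, 11, 11, 9, 2, 6, 1, 8, 1] sum 70, len 10
add 10: shortest ending here [11, 11, 11, 9, 2, 6, 1, 8, 1, 10] sum 70, len 10
Shortest qualifying length: 7.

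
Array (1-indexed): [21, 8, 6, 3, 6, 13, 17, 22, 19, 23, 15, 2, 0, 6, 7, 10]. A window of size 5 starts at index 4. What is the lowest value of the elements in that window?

Elements at indices 4..8: 3, 6, 13, 17, 22
min(3, 6, 13, 17, 22) = 3

3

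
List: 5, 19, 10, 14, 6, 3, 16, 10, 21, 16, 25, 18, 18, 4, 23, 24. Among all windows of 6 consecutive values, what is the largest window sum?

112

(5, 19, 10, 14, 6, 3) → sum 57
(19, 10, 14, 6, 3, 16) → sum 68
(10, 14, 6, 3, 16, 10) → sum 59
(14, 6, 3, 16, 10, 21) → sum 70
(6, 3, 16, 10, 21, 16) → sum 72
(3, 16, 10, 21, 16, 25) → sum 91
(16, 10, 21, 16, 25, 18) → sum 106
(10, 21, 16, 25, 18, 18) → sum 108
(21, 16, 25, 18, 18, 4) → sum 102
(16, 25, 18, 18, 4, 23) → sum 104
(25, 18, 18, 4, 23, 24) → sum 112
Largest of these is 112.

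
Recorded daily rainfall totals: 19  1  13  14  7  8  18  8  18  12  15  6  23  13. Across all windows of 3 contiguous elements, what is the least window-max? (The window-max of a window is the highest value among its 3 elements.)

Each size-3 window and its max:
19 1 13 → max 19
1 13 14 → max 14
13 14 7 → max 14
14 7 8 → max 14
7 8 18 → max 18
8 18 8 → max 18
18 8 18 → max 18
8 18 12 → max 18
18 12 15 → max 18
12 15 6 → max 15
15 6 23 → max 23
6 23 13 → max 23
Least of these is 14.

14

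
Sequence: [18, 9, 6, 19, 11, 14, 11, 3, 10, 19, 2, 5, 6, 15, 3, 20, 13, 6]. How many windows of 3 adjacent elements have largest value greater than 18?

[18, 9, 6] → max 18
[9, 6, 19] → max 19  > 18 ✓
[6, 19, 11] → max 19  > 18 ✓
[19, 11, 14] → max 19  > 18 ✓
[11, 14, 11] → max 14
[14, 11, 3] → max 14
[11, 3, 10] → max 11
[3, 10, 19] → max 19  > 18 ✓
[10, 19, 2] → max 19  > 18 ✓
[19, 2, 5] → max 19  > 18 ✓
[2, 5, 6] → max 6
[5, 6, 15] → max 15
[6, 15, 3] → max 15
[15, 3, 20] → max 20  > 18 ✓
[3, 20, 13] → max 20  > 18 ✓
[20, 13, 6] → max 20  > 18 ✓
9 windows satisfy the condition.

9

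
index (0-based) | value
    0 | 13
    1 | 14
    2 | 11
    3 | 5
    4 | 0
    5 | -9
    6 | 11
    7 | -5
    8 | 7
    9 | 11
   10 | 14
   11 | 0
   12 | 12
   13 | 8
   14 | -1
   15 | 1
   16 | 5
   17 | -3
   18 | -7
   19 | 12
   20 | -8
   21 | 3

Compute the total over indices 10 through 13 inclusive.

34

Elements at indices 10..13: 14, 0, 12, 8
sum(14, 0, 12, 8) = 34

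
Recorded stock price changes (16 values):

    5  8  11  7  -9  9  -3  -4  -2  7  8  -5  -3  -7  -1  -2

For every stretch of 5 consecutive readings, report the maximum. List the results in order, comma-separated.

11, 11, 11, 9, 9, 9, 8, 8, 8, 8, 8, -1

Sliding a size-5 window across the 16 values:
(5, 8, 11, 7, -9) → max 11
(8, 11, 7, -9, 9) → max 11
(11, 7, -9, 9, -3) → max 11
(7, -9, 9, -3, -4) → max 9
(-9, 9, -3, -4, -2) → max 9
(9, -3, -4, -2, 7) → max 9
(-3, -4, -2, 7, 8) → max 8
(-4, -2, 7, 8, -5) → max 8
(-2, 7, 8, -5, -3) → max 8
(7, 8, -5, -3, -7) → max 8
(8, -5, -3, -7, -1) → max 8
(-5, -3, -7, -1, -2) → max -1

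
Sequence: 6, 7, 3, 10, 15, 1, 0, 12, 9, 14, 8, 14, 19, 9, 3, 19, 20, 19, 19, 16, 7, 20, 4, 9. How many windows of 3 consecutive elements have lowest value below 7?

12

(6, 7, 3) → min 3  < 7 ✓
(7, 3, 10) → min 3  < 7 ✓
(3, 10, 15) → min 3  < 7 ✓
(10, 15, 1) → min 1  < 7 ✓
(15, 1, 0) → min 0  < 7 ✓
(1, 0, 12) → min 0  < 7 ✓
(0, 12, 9) → min 0  < 7 ✓
(12, 9, 14) → min 9
(9, 14, 8) → min 8
(14, 8, 14) → min 8
(8, 14, 19) → min 8
(14, 19, 9) → min 9
(19, 9, 3) → min 3  < 7 ✓
(9, 3, 19) → min 3  < 7 ✓
(3, 19, 20) → min 3  < 7 ✓
(19, 20, 19) → min 19
(20, 19, 19) → min 19
(19, 19, 16) → min 16
(19, 16, 7) → min 7
(16, 7, 20) → min 7
(7, 20, 4) → min 4  < 7 ✓
(20, 4, 9) → min 4  < 7 ✓
12 windows satisfy the condition.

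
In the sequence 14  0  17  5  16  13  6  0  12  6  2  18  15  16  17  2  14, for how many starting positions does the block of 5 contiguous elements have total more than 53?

14 0 17 5 16 → sum 52
0 17 5 16 13 → sum 51
17 5 16 13 6 → sum 57  > 53 ✓
5 16 13 6 0 → sum 40
16 13 6 0 12 → sum 47
13 6 0 12 6 → sum 37
6 0 12 6 2 → sum 26
0 12 6 2 18 → sum 38
12 6 2 18 15 → sum 53
6 2 18 15 16 → sum 57  > 53 ✓
2 18 15 16 17 → sum 68  > 53 ✓
18 15 16 17 2 → sum 68  > 53 ✓
15 16 17 2 14 → sum 64  > 53 ✓
5 windows satisfy the condition.

5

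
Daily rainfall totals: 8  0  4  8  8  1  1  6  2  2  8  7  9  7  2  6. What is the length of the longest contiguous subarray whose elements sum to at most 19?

5

Extend to the right; shrink from the left whenever the sum exceeds 19:
add 8: [8] sum 8, len 1
add 0: [8, 0] sum 8, len 2
add 4: [8, 0, 4] sum 12, len 3
add 8: [0, 4, 8] sum 12, len 3
add 8: [8, 8] sum 16, len 2
add 1: [8, 8, 1] sum 17, len 3
add 1: [8, 8, 1, 1] sum 18, len 4
add 6: [8, 1, 1, 6] sum 16, len 4
add 2: [8, 1, 1, 6, 2] sum 18, len 5
add 2: [1, 1, 6, 2, 2] sum 12, len 5
add 8: [1, 6, 2, 2, 8] sum 19, len 5
add 7: [2, 2, 8, 7] sum 19, len 4
add 9: [7, 9] sum 16, len 2
add 7: [9, 7] sum 16, len 2
add 2: [9, 7, 2] sum 18, len 3
add 6: [7, 2, 6] sum 15, len 3
Longest length seen: 5.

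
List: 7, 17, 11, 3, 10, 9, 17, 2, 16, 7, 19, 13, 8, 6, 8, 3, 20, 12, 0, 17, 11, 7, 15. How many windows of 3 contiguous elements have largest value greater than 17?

[7, 17, 11] → max 17
[17, 11, 3] → max 17
[11, 3, 10] → max 11
[3, 10, 9] → max 10
[10, 9, 17] → max 17
[9, 17, 2] → max 17
[17, 2, 16] → max 17
[2, 16, 7] → max 16
[16, 7, 19] → max 19  > 17 ✓
[7, 19, 13] → max 19  > 17 ✓
[19, 13, 8] → max 19  > 17 ✓
[13, 8, 6] → max 13
[8, 6, 8] → max 8
[6, 8, 3] → max 8
[8, 3, 20] → max 20  > 17 ✓
[3, 20, 12] → max 20  > 17 ✓
[20, 12, 0] → max 20  > 17 ✓
[12, 0, 17] → max 17
[0, 17, 11] → max 17
[17, 11, 7] → max 17
[11, 7, 15] → max 15
6 windows satisfy the condition.

6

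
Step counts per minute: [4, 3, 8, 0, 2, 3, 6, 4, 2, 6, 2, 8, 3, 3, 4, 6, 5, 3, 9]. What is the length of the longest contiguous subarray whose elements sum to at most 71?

17

Extend to the right; shrink from the left whenever the sum exceeds 71:
→ 4: sum 4, len 1
→ 3: sum 7, len 2
→ 8: sum 15, len 3
→ 0: sum 15, len 4
→ 2: sum 17, len 5
→ 3: sum 20, len 6
→ 6: sum 26, len 7
→ 4: sum 30, len 8
→ 2: sum 32, len 9
→ 6: sum 38, len 10
→ 2: sum 40, len 11
→ 8: sum 48, len 12
→ 3: sum 51, len 13
→ 3: sum 54, len 14
→ 4: sum 58, len 15
→ 6: sum 64, len 16
→ 5: sum 69, len 17
→ 3 (dropped 4): sum 68, len 17
→ 9 (dropped 3, 8): sum 66, len 16
Longest length seen: 17.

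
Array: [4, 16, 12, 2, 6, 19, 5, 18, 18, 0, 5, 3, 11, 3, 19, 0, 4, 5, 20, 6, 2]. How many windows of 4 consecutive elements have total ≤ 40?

[4, 16, 12, 2] → sum 34  ≤ 40 ✓
[16, 12, 2, 6] → sum 36  ≤ 40 ✓
[12, 2, 6, 19] → sum 39  ≤ 40 ✓
[2, 6, 19, 5] → sum 32  ≤ 40 ✓
[6, 19, 5, 18] → sum 48
[19, 5, 18, 18] → sum 60
[5, 18, 18, 0] → sum 41
[18, 18, 0, 5] → sum 41
[18, 0, 5, 3] → sum 26  ≤ 40 ✓
[0, 5, 3, 11] → sum 19  ≤ 40 ✓
[5, 3, 11, 3] → sum 22  ≤ 40 ✓
[3, 11, 3, 19] → sum 36  ≤ 40 ✓
[11, 3, 19, 0] → sum 33  ≤ 40 ✓
[3, 19, 0, 4] → sum 26  ≤ 40 ✓
[19, 0, 4, 5] → sum 28  ≤ 40 ✓
[0, 4, 5, 20] → sum 29  ≤ 40 ✓
[4, 5, 20, 6] → sum 35  ≤ 40 ✓
[5, 20, 6, 2] → sum 33  ≤ 40 ✓
14 windows satisfy the condition.

14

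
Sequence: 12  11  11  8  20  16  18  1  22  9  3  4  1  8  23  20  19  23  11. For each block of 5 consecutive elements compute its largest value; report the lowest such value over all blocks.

Window maxs for each of the 15 positions:
12 11 11 8 20 → max 20
11 11 8 20 16 → max 20
11 8 20 16 18 → max 20
8 20 16 18 1 → max 20
20 16 18 1 22 → max 22
16 18 1 22 9 → max 22
18 1 22 9 3 → max 22
1 22 9 3 4 → max 22
22 9 3 4 1 → max 22
9 3 4 1 8 → max 9
3 4 1 8 23 → max 23
4 1 8 23 20 → max 23
1 8 23 20 19 → max 23
8 23 20 19 23 → max 23
23 20 19 23 11 → max 23
Lowest of these is 9.

9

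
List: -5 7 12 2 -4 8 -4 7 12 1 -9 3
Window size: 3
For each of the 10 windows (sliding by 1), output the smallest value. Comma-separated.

(-5, 7, 12) → min -5
(7, 12, 2) → min 2
(12, 2, -4) → min -4
(2, -4, 8) → min -4
(-4, 8, -4) → min -4
(8, -4, 7) → min -4
(-4, 7, 12) → min -4
(7, 12, 1) → min 1
(12, 1, -9) → min -9
(1, -9, 3) → min -9

-5, 2, -4, -4, -4, -4, -4, 1, -9, -9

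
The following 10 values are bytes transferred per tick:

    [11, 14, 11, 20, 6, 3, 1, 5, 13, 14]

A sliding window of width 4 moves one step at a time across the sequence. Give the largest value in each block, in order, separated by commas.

[11, 14, 11, 20] → max 20
[14, 11, 20, 6] → max 20
[11, 20, 6, 3] → max 20
[20, 6, 3, 1] → max 20
[6, 3, 1, 5] → max 6
[3, 1, 5, 13] → max 13
[1, 5, 13, 14] → max 14

20, 20, 20, 20, 6, 13, 14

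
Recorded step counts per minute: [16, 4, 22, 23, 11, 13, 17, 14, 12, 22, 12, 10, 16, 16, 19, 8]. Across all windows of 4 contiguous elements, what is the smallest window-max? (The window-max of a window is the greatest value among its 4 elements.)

16

Window maxs for each of the 13 positions:
(16, 4, 22, 23) → max 23
(4, 22, 23, 11) → max 23
(22, 23, 11, 13) → max 23
(23, 11, 13, 17) → max 23
(11, 13, 17, 14) → max 17
(13, 17, 14, 12) → max 17
(17, 14, 12, 22) → max 22
(14, 12, 22, 12) → max 22
(12, 22, 12, 10) → max 22
(22, 12, 10, 16) → max 22
(12, 10, 16, 16) → max 16
(10, 16, 16, 19) → max 19
(16, 16, 19, 8) → max 19
Smallest of these is 16.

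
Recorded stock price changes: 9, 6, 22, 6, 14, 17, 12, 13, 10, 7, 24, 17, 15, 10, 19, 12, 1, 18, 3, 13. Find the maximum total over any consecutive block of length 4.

66

Window sums for each of the 17 positions:
9 6 22 6 → sum 43
6 22 6 14 → sum 48
22 6 14 17 → sum 59
6 14 17 12 → sum 49
14 17 12 13 → sum 56
17 12 13 10 → sum 52
12 13 10 7 → sum 42
13 10 7 24 → sum 54
10 7 24 17 → sum 58
7 24 17 15 → sum 63
24 17 15 10 → sum 66
17 15 10 19 → sum 61
15 10 19 12 → sum 56
10 19 12 1 → sum 42
19 12 1 18 → sum 50
12 1 18 3 → sum 34
1 18 3 13 → sum 35
Maximum of these is 66.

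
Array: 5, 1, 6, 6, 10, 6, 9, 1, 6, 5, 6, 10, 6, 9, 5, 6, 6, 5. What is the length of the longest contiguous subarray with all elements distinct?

4

add 5: [5] len 1
add 1: [5, 1] len 2
add 6: [5, 1, 6] len 3
add 6 (repeat 6, move left end past it): [6] len 1
add 10: [6, 10] len 2
add 6 (repeat 6, move left end past it): [10, 6] len 2
add 9: [10, 6, 9] len 3
add 1: [10, 6, 9, 1] len 4
add 6 (repeat 6, move left end past it): [9, 1, 6] len 3
add 5: [9, 1, 6, 5] len 4
add 6 (repeat 6, move left end past it): [5, 6] len 2
add 10: [5, 6, 10] len 3
add 6 (repeat 6, move left end past it): [10, 6] len 2
add 9: [10, 6, 9] len 3
add 5: [10, 6, 9, 5] len 4
add 6 (repeat 6, move left end past it): [9, 5, 6] len 3
add 6 (repeat 6, move left end past it): [6] len 1
add 5: [6, 5] len 2
Longest all-distinct length: 4.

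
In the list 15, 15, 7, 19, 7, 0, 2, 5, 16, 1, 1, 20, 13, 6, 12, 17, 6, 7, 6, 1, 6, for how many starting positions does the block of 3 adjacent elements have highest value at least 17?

9

(15, 15, 7) → max 15
(15, 7, 19) → max 19  ≥ 17 ✓
(7, 19, 7) → max 19  ≥ 17 ✓
(19, 7, 0) → max 19  ≥ 17 ✓
(7, 0, 2) → max 7
(0, 2, 5) → max 5
(2, 5, 16) → max 16
(5, 16, 1) → max 16
(16, 1, 1) → max 16
(1, 1, 20) → max 20  ≥ 17 ✓
(1, 20, 13) → max 20  ≥ 17 ✓
(20, 13, 6) → max 20  ≥ 17 ✓
(13, 6, 12) → max 13
(6, 12, 17) → max 17  ≥ 17 ✓
(12, 17, 6) → max 17  ≥ 17 ✓
(17, 6, 7) → max 17  ≥ 17 ✓
(6, 7, 6) → max 7
(7, 6, 1) → max 7
(6, 1, 6) → max 6
9 windows satisfy the condition.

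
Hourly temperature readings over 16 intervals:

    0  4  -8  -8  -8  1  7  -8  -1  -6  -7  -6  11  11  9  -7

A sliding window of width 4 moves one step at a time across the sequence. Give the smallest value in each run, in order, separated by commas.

(0, 4, -8, -8) → min -8
(4, -8, -8, -8) → min -8
(-8, -8, -8, 1) → min -8
(-8, -8, 1, 7) → min -8
(-8, 1, 7, -8) → min -8
(1, 7, -8, -1) → min -8
(7, -8, -1, -6) → min -8
(-8, -1, -6, -7) → min -8
(-1, -6, -7, -6) → min -7
(-6, -7, -6, 11) → min -7
(-7, -6, 11, 11) → min -7
(-6, 11, 11, 9) → min -6
(11, 11, 9, -7) → min -7

-8, -8, -8, -8, -8, -8, -8, -8, -7, -7, -7, -6, -7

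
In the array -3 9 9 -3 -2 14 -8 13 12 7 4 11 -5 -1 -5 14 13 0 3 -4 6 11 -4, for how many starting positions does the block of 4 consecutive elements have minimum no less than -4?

10

-3 9 9 -3 → min -3  ≥ -4 ✓
9 9 -3 -2 → min -3  ≥ -4 ✓
9 -3 -2 14 → min -3  ≥ -4 ✓
-3 -2 14 -8 → min -8
-2 14 -8 13 → min -8
14 -8 13 12 → min -8
-8 13 12 7 → min -8
13 12 7 4 → min 4  ≥ -4 ✓
12 7 4 11 → min 4  ≥ -4 ✓
7 4 11 -5 → min -5
4 11 -5 -1 → min -5
11 -5 -1 -5 → min -5
-5 -1 -5 14 → min -5
-1 -5 14 13 → min -5
-5 14 13 0 → min -5
14 13 0 3 → min 0  ≥ -4 ✓
13 0 3 -4 → min -4  ≥ -4 ✓
0 3 -4 6 → min -4  ≥ -4 ✓
3 -4 6 11 → min -4  ≥ -4 ✓
-4 6 11 -4 → min -4  ≥ -4 ✓
10 windows satisfy the condition.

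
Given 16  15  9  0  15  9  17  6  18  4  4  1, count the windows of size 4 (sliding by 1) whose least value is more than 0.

5

[16, 15, 9, 0] → min 0
[15, 9, 0, 15] → min 0
[9, 0, 15, 9] → min 0
[0, 15, 9, 17] → min 0
[15, 9, 17, 6] → min 6  > 0 ✓
[9, 17, 6, 18] → min 6  > 0 ✓
[17, 6, 18, 4] → min 4  > 0 ✓
[6, 18, 4, 4] → min 4  > 0 ✓
[18, 4, 4, 1] → min 1  > 0 ✓
5 windows satisfy the condition.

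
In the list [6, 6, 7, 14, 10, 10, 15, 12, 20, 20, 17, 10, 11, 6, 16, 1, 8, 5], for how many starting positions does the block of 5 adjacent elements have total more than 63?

6 6 7 14 10 → sum 43
6 7 14 10 10 → sum 47
7 14 10 10 15 → sum 56
14 10 10 15 12 → sum 61
10 10 15 12 20 → sum 67  > 63 ✓
10 15 12 20 20 → sum 77  > 63 ✓
15 12 20 20 17 → sum 84  > 63 ✓
12 20 20 17 10 → sum 79  > 63 ✓
20 20 17 10 11 → sum 78  > 63 ✓
20 17 10 11 6 → sum 64  > 63 ✓
17 10 11 6 16 → sum 60
10 11 6 16 1 → sum 44
11 6 16 1 8 → sum 42
6 16 1 8 5 → sum 36
6 windows satisfy the condition.

6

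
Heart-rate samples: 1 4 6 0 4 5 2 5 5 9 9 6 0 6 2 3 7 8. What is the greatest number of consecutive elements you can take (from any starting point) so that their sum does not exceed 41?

10

Extend to the right; shrink from the left whenever the sum exceeds 41:
[1] sum 1 len 1
[1, 4] sum 5 len 2
[1, 4, 6] sum 11 len 3
[1, 4, 6, 0] sum 11 len 4
[1, 4, 6, 0, 4] sum 15 len 5
[1, 4, 6, 0, 4, 5] sum 20 len 6
[1, 4, 6, 0, 4, 5, 2] sum 22 len 7
[1, 4, 6, 0, 4, 5, 2, 5] sum 27 len 8
[1, 4, 6, 0, 4, 5, 2, 5, 5] sum 32 len 9
[1, 4, 6, 0, 4, 5, 2, 5, 5, 9] sum 41 len 10
[0, 4, 5, 2, 5, 5, 9, 9] sum 39 len 8
[5, 2, 5, 5, 9, 9, 6] sum 41 len 7
[5, 2, 5, 5, 9, 9, 6, 0] sum 41 len 8
[5, 5, 9, 9, 6, 0, 6] sum 40 len 7
[5, 9, 9, 6, 0, 6, 2] sum 37 len 7
[5, 9, 9, 6, 0, 6, 2, 3] sum 40 len 8
[9, 6, 0, 6, 2, 3, 7] sum 33 len 7
[9, 6, 0, 6, 2, 3, 7, 8] sum 41 len 8
Longest length seen: 10.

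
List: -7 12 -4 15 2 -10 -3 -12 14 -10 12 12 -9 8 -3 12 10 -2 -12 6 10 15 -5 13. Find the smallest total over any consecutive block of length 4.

-23

Window sums for each of the 21 positions:
[-7, 12, -4, 15] → sum 16
[12, -4, 15, 2] → sum 25
[-4, 15, 2, -10] → sum 3
[15, 2, -10, -3] → sum 4
[2, -10, -3, -12] → sum -23
[-10, -3, -12, 14] → sum -11
[-3, -12, 14, -10] → sum -11
[-12, 14, -10, 12] → sum 4
[14, -10, 12, 12] → sum 28
[-10, 12, 12, -9] → sum 5
[12, 12, -9, 8] → sum 23
[12, -9, 8, -3] → sum 8
[-9, 8, -3, 12] → sum 8
[8, -3, 12, 10] → sum 27
[-3, 12, 10, -2] → sum 17
[12, 10, -2, -12] → sum 8
[10, -2, -12, 6] → sum 2
[-2, -12, 6, 10] → sum 2
[-12, 6, 10, 15] → sum 19
[6, 10, 15, -5] → sum 26
[10, 15, -5, 13] → sum 33
Smallest of these is -23.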